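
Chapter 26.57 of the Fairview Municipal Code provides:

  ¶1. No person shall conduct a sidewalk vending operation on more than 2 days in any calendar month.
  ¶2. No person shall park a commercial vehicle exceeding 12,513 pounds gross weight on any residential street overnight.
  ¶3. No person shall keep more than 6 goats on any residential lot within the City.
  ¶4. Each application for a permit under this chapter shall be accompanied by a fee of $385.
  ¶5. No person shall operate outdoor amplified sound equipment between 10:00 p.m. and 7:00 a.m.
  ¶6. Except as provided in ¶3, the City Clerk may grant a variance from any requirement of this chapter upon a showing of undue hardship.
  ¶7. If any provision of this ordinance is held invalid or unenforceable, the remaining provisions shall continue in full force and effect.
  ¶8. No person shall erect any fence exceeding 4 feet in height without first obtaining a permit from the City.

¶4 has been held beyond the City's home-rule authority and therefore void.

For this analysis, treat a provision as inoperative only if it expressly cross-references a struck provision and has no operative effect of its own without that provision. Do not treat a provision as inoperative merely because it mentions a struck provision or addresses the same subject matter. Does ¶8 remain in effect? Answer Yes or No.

Yes

¶4 is struck. No other provision's operative terms depend on ¶4. ¶7 is a severability clause and preserves every provision that can still be given independent effect. That leaves ¶1, ¶2, ¶3, ¶5, ¶6, ¶7, and ¶8 in effect. ¶8 is among the surviving provisions, so the answer is yes.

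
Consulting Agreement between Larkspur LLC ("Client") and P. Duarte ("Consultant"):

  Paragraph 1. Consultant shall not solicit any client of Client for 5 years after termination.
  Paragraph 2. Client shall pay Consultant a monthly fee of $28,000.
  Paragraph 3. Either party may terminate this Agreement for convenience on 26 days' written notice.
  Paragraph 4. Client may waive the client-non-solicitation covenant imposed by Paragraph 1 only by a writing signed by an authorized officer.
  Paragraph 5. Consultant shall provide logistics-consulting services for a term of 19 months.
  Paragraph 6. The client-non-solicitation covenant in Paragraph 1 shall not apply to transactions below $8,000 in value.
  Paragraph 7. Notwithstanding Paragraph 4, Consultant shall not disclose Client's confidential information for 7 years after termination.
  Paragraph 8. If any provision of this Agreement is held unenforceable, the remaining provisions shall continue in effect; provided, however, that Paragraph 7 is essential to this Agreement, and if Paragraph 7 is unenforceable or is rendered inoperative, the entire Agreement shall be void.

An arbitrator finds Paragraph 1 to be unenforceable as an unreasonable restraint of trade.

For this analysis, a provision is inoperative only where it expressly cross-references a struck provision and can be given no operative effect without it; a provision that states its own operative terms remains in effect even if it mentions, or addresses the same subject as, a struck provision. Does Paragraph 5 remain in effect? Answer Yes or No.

Yes

Paragraph 1 is struck. The only function of Paragraph 4 is the waiver condition for Paragraph 1, so it cannot stand once Paragraph 1 is removed. Paragraph 6 does nothing except set the carve-out from the client-non-solicitation covenant by reference to Paragraph 1; with Paragraph 1 gone it has no independent effect and is inoperative. Although Paragraph 7 refers to Paragraph 4, its operative terms do not depend on Paragraph 4, so it remains in effect. Paragraph 8 makes Paragraph 7 an essential term, but Paragraph 7 is unaffected, so the severability proviso in Paragraph 8 preserves the remaining provisions. The provisions still in force are Paragraph 2, Paragraph 3, Paragraph 5, Paragraph 7, and Paragraph 8. Paragraph 5 is among the surviving provisions, so the answer is yes.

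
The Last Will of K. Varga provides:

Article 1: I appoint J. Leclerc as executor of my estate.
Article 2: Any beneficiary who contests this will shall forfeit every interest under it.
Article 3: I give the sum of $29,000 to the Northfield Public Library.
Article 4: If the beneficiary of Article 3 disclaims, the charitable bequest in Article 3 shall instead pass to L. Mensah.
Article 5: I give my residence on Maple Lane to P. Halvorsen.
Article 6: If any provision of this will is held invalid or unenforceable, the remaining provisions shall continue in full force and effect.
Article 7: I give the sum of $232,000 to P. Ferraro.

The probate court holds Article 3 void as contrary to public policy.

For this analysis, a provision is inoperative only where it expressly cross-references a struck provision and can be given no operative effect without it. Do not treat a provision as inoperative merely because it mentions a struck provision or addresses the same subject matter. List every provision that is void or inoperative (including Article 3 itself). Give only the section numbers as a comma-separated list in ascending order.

Article 3 is struck. The only function of Article 4 is the alternative disposition for Article 3, so it cannot stand once Article 3 is removed. Article 6 is a severability clause and preserves every provision that can still be given independent effect. Article 1, Article 2, Article 5, Article 6, and Article 7 remain in effect.

3, 4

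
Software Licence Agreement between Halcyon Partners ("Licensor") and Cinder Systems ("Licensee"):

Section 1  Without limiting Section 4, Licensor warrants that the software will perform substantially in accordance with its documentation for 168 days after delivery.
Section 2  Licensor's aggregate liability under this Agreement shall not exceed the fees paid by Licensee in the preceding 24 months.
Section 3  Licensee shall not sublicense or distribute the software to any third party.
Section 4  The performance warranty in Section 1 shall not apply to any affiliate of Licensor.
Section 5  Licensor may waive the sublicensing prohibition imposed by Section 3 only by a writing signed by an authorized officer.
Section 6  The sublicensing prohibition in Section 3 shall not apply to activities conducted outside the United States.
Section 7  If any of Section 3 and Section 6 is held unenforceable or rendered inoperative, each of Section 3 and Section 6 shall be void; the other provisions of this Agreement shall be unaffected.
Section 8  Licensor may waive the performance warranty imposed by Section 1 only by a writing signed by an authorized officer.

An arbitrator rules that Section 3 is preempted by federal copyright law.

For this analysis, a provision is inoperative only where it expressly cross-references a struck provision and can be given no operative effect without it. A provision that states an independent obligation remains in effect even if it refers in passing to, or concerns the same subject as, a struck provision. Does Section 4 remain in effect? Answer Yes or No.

Yes

Section 3 is struck. Section 5 operates only by reference to Section 3, so it falls with Section 3. Section 6 operates only by reference to Section 3, so it falls with Section 3. Section 7 declares Section 3 and Section 6 mutually dependent; since one of them has fallen, all of them are of no effect. The remainder continues in force under Section 7. The provisions still in force are Section 1, Section 2, Section 4, Section 7, and Section 8. Section 4 is among the surviving provisions, so the answer is yes.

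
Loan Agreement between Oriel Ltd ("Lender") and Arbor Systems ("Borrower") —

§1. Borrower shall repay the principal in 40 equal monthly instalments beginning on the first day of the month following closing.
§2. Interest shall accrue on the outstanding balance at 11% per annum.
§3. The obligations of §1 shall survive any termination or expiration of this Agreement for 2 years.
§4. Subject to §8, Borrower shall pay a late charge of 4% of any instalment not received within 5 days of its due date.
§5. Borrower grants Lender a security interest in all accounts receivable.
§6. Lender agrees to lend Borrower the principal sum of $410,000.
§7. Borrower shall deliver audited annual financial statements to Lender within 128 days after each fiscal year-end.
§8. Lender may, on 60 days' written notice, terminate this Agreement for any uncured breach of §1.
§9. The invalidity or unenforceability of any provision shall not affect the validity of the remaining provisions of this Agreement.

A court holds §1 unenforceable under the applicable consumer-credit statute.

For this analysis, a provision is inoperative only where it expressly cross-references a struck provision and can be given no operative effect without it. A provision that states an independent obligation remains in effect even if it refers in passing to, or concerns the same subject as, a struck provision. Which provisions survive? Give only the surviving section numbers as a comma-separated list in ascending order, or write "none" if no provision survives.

2, 4, 5, 6, 7, 9

§1 is struck. §3 has no operative effect of its own apart from §1 and is therefore inoperative. The only function of §8 is the termination right for breach of §1, so it cannot stand once §1 is removed. Although §4 refers to §8, its operative terms do not depend on §8, so it remains in effect. §9 is a severability clause and preserves every provision that can still be given independent effect. That leaves §2, §4, §5, §6, §7, and §9 in effect.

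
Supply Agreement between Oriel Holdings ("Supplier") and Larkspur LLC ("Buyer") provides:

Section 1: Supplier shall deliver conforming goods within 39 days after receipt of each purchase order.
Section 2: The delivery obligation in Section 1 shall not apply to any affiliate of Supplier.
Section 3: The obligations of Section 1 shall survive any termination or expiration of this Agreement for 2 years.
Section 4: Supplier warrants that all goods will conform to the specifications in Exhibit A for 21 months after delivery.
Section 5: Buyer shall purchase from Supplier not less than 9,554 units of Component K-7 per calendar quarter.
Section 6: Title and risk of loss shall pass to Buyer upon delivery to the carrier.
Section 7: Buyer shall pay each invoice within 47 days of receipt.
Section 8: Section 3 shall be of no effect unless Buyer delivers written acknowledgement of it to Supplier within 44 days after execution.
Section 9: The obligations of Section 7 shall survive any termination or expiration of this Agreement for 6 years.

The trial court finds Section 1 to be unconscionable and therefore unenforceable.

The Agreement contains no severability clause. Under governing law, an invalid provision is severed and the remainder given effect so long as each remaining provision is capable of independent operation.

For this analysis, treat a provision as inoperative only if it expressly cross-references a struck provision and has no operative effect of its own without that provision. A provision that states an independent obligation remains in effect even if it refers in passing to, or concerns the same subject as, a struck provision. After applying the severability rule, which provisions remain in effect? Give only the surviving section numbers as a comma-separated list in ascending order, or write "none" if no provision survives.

4, 5, 6, 7, 9

Section 1 is struck. Section 2 does nothing except set the carve-out from the delivery obligation by reference to Section 1; with Section 1 gone it has no independent effect and is inoperative. The only function of Section 3 is the survival period for Section 1, so it cannot stand once Section 1 is removed. Section 8 operates only by reference to Section 3, so it falls with Section 3. With no severability clause, the stated default rule severs what cannot stand and enforces each remaining provision that can operate on its own. The provisions still in force are Section 4, Section 5, Section 6, Section 7, and Section 9.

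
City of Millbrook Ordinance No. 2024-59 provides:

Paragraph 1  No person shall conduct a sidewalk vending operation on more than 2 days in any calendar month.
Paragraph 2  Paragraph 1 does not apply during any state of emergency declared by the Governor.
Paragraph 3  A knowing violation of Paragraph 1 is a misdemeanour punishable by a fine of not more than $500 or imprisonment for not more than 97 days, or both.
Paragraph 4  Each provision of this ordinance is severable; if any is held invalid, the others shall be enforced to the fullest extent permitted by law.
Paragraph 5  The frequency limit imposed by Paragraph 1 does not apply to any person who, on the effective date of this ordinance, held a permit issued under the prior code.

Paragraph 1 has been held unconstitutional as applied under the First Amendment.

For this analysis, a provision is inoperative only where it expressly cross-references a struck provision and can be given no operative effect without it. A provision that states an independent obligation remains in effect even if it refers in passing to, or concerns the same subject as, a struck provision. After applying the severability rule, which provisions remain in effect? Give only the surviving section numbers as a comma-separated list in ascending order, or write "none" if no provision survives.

Paragraph 1 is struck. Paragraph 2 has no operative effect of its own apart from Paragraph 1 and is therefore inoperative. Paragraph 3 has no operative effect of its own apart from Paragraph 1 and is therefore inoperative. The only function of Paragraph 5 is the grandfather exemption from Paragraph 1, so it cannot stand once Paragraph 1 is removed. Under the severability clause in Paragraph 4, the remaining provisions continue in force. Only Paragraph 4 remains in effect.

4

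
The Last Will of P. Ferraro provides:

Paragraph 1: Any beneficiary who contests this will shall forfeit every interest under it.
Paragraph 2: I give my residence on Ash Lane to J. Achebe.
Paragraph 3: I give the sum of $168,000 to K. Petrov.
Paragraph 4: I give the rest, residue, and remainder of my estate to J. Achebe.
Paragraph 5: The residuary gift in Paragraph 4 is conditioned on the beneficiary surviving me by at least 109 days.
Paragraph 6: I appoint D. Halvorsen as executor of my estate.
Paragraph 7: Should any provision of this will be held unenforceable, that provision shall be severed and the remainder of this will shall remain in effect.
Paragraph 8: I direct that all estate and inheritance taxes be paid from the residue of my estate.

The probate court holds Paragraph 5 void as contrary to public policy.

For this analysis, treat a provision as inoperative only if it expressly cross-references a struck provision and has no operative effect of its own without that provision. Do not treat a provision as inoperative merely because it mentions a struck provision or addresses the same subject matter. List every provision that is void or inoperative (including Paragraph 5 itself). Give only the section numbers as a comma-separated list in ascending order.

Paragraph 5 is struck. Nothing else in the will is defined by reference to Paragraph 5. Paragraph 7 is a severability clause and preserves every provision that can still be given independent effect. The provisions still in force are Paragraph 1, Paragraph 2, Paragraph 3, Paragraph 4, Paragraph 6, Paragraph 7, and Paragraph 8.

5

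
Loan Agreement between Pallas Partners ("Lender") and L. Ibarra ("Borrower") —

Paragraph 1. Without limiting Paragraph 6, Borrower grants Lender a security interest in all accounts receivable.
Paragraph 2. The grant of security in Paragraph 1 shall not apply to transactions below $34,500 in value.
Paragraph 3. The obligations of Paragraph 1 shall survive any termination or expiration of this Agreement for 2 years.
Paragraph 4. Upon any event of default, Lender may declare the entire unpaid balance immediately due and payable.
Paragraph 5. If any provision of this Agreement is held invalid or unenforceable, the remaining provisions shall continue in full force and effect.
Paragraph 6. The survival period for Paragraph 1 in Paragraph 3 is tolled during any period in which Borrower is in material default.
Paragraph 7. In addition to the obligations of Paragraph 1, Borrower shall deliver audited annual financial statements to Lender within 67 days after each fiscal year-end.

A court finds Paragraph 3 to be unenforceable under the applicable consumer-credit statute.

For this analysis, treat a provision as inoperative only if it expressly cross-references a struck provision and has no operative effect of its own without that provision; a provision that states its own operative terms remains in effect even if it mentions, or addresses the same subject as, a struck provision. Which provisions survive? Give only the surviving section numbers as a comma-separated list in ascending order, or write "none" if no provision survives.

1, 2, 4, 5, 7

Paragraph 3 is struck. Paragraph 6 does nothing except set the tolling of the survival period for Paragraph 1 by reference to Paragraph 3; with Paragraph 3 gone it has no independent effect and is inoperative. Paragraph 1 mentions Paragraph 6 but its own obligation stands independently of Paragraph 6, so Paragraph 1 is not affected. Paragraph 5 is a severability clause and preserves every provision that can still be given independent effect. That leaves Paragraph 1, Paragraph 2, Paragraph 4, Paragraph 5, and Paragraph 7 in effect.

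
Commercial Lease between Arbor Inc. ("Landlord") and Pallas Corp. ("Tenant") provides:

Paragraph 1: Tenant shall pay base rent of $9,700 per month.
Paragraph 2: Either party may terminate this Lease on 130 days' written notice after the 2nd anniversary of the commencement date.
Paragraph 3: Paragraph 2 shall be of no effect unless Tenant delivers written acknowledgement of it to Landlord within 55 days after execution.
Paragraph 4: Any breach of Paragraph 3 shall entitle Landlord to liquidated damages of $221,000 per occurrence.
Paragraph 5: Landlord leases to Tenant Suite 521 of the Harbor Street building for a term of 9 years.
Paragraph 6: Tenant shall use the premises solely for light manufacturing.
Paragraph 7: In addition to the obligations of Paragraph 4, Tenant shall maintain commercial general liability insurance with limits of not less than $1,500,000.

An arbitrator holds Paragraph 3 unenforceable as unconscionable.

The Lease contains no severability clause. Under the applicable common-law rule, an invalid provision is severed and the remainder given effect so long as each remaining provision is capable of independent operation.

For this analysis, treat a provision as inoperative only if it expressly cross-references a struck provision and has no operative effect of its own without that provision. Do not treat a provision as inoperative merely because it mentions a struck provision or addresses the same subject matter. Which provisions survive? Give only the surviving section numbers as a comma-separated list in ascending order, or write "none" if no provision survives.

1, 2, 5, 6, 7

Paragraph 3 is struck. Paragraph 4 operates only by reference to Paragraph 3, so it falls with Paragraph 3. Paragraph 7 mentions Paragraph 4 but its own obligation stands independently of Paragraph 4, so Paragraph 7 is not affected. With no severability clause, the stated default rule severs what cannot stand and enforces each remaining provision that can operate on its own. The provisions still in force are Paragraph 1, Paragraph 2, Paragraph 5, Paragraph 6, and Paragraph 7.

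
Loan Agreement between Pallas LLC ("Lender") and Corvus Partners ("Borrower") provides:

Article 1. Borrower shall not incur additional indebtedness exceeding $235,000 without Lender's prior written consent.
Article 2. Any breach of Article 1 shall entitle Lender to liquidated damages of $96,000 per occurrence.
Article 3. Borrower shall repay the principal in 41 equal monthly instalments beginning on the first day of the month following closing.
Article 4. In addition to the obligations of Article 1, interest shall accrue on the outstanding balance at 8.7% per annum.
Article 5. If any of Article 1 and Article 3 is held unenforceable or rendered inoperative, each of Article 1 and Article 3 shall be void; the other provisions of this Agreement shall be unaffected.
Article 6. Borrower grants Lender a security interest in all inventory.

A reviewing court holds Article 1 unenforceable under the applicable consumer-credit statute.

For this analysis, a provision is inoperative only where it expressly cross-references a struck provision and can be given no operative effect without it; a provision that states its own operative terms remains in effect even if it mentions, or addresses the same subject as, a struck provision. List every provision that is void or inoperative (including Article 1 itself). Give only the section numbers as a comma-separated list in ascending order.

1, 2, 3

Article 1 is struck. The whole of Article 2 is the liquidated-damages amount, defined by reference to Article 1, so Article 2 cannot stand once Article 1 is removed. Article 4 mentions Article 1 but its own obligation stands independently of Article 1, so Article 4 is not affected. Article 5 declares Article 1 and Article 3 mutually dependent; since one of them has fallen, all of them are of no effect. That brings down Article 3 as well. The remainder continues in force under Article 5. Article 4, Article 5, and Article 6 remain in effect.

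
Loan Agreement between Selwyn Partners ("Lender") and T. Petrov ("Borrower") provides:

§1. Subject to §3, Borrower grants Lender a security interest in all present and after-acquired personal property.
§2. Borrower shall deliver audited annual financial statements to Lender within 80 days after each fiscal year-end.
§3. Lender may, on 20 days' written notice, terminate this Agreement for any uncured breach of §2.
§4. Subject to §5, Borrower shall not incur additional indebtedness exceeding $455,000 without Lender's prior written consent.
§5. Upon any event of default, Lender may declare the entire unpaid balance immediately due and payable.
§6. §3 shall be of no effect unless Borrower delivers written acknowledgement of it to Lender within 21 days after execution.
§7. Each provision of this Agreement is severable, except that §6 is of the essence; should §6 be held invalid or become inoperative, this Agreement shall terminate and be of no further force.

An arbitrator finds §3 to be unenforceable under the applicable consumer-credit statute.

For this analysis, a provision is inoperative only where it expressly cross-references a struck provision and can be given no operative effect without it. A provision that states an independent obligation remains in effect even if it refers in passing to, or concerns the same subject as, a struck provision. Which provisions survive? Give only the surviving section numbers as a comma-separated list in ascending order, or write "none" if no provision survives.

none

§3 is struck. The only function of §6 is the acknowledgement condition for §3, so it cannot stand once §3 is removed. §7 makes §6 an essential term, and §6 has been rendered inoperative by the cascade; under §7, the entire Agreement is therefore void. No provision of the Agreement survives.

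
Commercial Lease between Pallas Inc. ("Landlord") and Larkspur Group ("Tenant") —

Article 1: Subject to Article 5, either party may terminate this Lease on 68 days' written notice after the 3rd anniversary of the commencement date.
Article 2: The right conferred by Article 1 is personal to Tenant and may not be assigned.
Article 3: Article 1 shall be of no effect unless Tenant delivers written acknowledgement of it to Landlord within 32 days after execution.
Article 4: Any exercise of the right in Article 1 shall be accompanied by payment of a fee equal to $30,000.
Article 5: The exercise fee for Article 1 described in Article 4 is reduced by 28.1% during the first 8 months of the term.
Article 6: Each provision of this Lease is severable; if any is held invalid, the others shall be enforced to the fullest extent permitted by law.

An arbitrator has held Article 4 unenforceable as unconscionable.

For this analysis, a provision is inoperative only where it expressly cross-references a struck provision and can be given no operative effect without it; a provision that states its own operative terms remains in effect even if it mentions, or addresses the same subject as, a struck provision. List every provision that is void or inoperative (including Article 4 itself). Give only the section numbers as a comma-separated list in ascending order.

Article 4 is struck. The whole of Article 5 is the introductory reduction to the exercise fee for Article 1, defined by reference to Article 4, so Article 5 cannot stand once Article 4 is removed. Article 1 mentions Article 5 but its own obligation stands independently of Article 5, so Article 1 is not affected. Article 6 is a severability clause and preserves every provision that can still be given independent effect. That leaves Article 1, Article 2, Article 3, and Article 6 in effect.

4, 5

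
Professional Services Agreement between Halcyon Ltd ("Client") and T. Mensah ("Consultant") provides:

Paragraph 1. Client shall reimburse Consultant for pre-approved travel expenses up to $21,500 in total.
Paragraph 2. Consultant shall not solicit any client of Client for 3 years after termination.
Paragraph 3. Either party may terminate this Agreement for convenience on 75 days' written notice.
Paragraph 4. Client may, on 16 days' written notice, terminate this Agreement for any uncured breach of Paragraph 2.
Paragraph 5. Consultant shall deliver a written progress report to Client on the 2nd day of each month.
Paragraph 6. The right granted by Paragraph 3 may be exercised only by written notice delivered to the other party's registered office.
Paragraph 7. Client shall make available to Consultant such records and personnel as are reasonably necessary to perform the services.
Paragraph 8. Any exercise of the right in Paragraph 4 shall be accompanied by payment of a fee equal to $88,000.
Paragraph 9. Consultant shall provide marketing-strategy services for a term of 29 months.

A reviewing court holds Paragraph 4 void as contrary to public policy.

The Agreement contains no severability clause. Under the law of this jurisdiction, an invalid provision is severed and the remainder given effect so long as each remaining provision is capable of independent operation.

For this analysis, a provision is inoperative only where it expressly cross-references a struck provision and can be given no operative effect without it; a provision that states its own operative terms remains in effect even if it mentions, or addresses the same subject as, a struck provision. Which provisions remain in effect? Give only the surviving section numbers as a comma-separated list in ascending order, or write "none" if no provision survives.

1, 2, 3, 5, 6, 7, 9

Paragraph 4 is struck. Paragraph 8 operates only by reference to Paragraph 4, so it falls with Paragraph 4. With no severability clause, the stated default rule severs what cannot stand and enforces each remaining provision that can operate on its own. Paragraph 1, Paragraph 2, Paragraph 3, Paragraph 5, Paragraph 6, Paragraph 7, and Paragraph 9 remain in effect.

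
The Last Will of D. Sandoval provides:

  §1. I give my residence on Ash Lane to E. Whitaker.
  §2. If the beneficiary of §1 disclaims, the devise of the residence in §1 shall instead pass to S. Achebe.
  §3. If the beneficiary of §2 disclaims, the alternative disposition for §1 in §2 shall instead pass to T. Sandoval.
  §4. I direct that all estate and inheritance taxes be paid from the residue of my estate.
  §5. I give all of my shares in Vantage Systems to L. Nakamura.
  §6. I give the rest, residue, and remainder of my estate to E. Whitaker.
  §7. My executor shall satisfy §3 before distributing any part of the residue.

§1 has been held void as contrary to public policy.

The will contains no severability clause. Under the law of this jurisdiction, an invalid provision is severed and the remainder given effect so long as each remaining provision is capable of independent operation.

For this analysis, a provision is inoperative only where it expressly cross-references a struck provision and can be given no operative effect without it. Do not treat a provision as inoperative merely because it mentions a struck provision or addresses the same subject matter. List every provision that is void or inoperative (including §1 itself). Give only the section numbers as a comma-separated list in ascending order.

1, 2, 3, 7

§1 is struck. §2 merely fixes the alternative disposition for §1; with §1 gone it has nothing to operate on and falls away. §3 merely fixes the alternative disposition for §2; with §2 gone it has nothing to operate on and falls away. §7 merely fixes the priority direction for §3; with §3 gone it has nothing to operate on and falls away. With no severability clause, the stated default rule severs what cannot stand and enforces each remaining provision that can operate on its own. §4, §5, and §6 remain in effect.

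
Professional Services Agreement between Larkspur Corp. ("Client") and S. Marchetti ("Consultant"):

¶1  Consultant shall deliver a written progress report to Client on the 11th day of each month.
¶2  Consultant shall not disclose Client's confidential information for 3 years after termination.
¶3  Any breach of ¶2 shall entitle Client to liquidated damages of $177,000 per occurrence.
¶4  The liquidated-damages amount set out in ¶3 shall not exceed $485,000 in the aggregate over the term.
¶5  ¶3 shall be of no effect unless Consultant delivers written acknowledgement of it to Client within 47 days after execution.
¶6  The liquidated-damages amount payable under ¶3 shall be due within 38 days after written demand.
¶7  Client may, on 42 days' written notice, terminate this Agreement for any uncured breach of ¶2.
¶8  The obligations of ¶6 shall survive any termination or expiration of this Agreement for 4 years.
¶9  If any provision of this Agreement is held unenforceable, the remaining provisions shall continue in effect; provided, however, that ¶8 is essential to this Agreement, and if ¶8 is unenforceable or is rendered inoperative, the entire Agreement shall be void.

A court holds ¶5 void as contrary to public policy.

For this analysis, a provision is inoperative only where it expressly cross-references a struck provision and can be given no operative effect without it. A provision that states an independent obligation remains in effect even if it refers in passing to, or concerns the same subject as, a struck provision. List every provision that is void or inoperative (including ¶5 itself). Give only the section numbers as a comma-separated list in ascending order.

5

¶5 is struck. Nothing else in the Agreement is defined by reference to ¶5. ¶9 makes ¶8 an essential term, but ¶8 is unaffected, so the severability proviso in ¶9 preserves the remaining provisions. That leaves ¶1, ¶2, ¶3, ¶4, ¶6, ¶7, ¶8, and ¶9 in effect.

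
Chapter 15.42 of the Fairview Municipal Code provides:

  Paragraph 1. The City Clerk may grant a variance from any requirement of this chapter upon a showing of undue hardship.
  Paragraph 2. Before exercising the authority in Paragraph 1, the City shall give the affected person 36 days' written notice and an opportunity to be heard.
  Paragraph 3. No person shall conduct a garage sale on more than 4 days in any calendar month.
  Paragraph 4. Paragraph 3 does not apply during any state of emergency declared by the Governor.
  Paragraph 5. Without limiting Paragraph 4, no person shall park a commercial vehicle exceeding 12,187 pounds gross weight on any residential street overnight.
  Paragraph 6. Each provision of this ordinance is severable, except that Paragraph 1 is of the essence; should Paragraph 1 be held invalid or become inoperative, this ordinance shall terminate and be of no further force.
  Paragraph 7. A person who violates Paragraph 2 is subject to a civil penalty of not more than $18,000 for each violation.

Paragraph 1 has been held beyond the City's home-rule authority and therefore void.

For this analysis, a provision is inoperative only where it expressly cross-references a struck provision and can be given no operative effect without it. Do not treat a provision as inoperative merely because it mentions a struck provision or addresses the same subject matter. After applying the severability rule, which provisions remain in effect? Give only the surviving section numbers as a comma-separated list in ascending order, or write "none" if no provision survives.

Paragraph 1 is struck. Paragraph 2 operates only by reference to Paragraph 1, so it falls with Paragraph 1. Paragraph 7 operates only by reference to Paragraph 2, so it falls with Paragraph 2. Paragraph 6 makes Paragraph 1 an essential term, and Paragraph 1 is the provision held invalid; under Paragraph 6, the entire ordinance is therefore void. No provision of the ordinance survives.

none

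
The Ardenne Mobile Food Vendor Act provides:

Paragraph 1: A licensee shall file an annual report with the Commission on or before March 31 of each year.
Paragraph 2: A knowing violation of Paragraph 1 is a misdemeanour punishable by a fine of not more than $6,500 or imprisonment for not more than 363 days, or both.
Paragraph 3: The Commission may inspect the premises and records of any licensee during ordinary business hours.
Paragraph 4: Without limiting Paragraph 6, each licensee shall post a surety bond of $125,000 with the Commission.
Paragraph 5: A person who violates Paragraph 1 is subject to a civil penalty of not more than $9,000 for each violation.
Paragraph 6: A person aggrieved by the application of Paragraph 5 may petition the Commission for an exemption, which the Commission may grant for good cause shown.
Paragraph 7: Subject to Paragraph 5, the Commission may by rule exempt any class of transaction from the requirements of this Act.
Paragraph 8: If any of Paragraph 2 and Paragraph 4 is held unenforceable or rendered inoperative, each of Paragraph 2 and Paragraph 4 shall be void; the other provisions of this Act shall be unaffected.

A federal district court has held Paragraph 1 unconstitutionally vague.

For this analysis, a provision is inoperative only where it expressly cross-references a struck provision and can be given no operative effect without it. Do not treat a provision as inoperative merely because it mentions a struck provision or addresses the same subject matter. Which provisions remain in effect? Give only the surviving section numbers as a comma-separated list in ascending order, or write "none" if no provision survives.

Paragraph 1 is struck. Paragraph 2 operates only by reference to Paragraph 1, so it falls with Paragraph 1. Paragraph 5 has no operative effect of its own apart from Paragraph 1 and is therefore inoperative. Paragraph 6 has no operative effect of its own apart from Paragraph 5 and is therefore inoperative. Paragraph 7 mentions Paragraph 5 but its own obligation stands independently of Paragraph 5, so Paragraph 7 is not affected. Paragraph 8 declares Paragraph 2 and Paragraph 4 mutually dependent; since one of them has fallen, all of them are of no effect. That brings down Paragraph 4 as well. The remainder continues in force under Paragraph 8. The provisions still in force are Paragraph 3, Paragraph 7, and Paragraph 8.

3, 7, 8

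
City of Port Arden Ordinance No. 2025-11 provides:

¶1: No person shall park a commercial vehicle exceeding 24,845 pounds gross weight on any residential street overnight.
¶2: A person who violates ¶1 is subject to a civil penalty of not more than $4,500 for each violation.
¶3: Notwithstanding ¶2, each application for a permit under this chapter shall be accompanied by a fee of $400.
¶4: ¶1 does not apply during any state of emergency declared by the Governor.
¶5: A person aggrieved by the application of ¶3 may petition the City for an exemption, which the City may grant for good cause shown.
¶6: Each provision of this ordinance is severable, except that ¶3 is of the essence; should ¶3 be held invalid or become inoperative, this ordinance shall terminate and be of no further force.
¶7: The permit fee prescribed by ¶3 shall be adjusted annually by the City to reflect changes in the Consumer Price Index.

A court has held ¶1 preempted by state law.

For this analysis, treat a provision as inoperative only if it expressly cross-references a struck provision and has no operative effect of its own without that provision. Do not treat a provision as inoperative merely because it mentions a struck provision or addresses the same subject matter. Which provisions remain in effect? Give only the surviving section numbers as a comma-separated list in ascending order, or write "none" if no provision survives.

3, 5, 6, 7

¶1 is struck. ¶2 has no operative effect of its own apart from ¶1 and is therefore inoperative. ¶4 merely fixes the emergency suspension of ¶1; with ¶1 gone it has nothing to operate on and falls away. Although ¶3 refers to ¶2, its operative terms do not depend on ¶2, so it remains in effect. ¶6 makes ¶3 an essential term, but ¶3 is unaffected, so the severability proviso in ¶6 preserves the remaining provisions. That leaves ¶3, ¶5, ¶6, and ¶7 in effect.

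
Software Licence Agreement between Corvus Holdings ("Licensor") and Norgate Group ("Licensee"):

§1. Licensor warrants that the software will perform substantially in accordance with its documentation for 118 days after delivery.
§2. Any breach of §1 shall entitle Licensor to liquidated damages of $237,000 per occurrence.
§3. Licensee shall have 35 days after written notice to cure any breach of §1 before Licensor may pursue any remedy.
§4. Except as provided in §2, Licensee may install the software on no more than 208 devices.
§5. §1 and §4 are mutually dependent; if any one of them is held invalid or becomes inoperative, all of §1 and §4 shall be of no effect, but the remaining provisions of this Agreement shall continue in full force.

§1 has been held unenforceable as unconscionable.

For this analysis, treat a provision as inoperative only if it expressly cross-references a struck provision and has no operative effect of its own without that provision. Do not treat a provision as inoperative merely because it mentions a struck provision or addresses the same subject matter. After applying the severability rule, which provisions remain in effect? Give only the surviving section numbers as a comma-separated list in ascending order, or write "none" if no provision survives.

5

§1 is struck. §2 does nothing except set the liquidated-damages amount by reference to §1; with §1 gone it has no independent effect and is inoperative. §3 merely fixes the cure period for breach of §1; with §1 gone it has nothing to operate on and falls away. §5 declares §1 and §4 mutually dependent; since one of them has fallen, all of them are of no effect. That brings down §4 as well. The remainder continues in force under §5. Only §5 remains in effect.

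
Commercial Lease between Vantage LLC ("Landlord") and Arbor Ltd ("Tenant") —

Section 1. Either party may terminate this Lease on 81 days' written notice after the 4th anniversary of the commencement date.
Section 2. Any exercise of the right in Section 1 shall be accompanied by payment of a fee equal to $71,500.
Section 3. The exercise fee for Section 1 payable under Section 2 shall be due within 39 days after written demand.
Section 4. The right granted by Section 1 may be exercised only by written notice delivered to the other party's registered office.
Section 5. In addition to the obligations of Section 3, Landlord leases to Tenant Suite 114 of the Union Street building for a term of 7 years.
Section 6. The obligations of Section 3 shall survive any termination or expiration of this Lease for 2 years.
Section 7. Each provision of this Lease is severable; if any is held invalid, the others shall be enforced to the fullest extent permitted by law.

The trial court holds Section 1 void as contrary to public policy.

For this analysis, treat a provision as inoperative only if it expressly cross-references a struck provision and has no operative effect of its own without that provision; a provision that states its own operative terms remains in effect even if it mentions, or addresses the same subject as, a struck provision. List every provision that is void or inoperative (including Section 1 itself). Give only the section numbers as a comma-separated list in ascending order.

Section 1 is struck. Section 2 has no operative effect of its own apart from Section 1 and is therefore inoperative. The only function of Section 4 is the notice requirement for Section 1, so it cannot stand once Section 1 is removed. Section 3 does nothing except set the payment deadline for the exercise fee for Section 1 by reference to Section 2; with Section 2 gone it has no independent effect and is inoperative. Section 6 has no operative effect of its own apart from Section 3 and is therefore inoperative. Although Section 5 refers to Section 3, its operative terms do not depend on Section 3, so it remains in effect. Section 7 is a severability clause and preserves every provision that can still be given independent effect. Section 5 and Section 7 remain in effect.

1, 2, 3, 4, 6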